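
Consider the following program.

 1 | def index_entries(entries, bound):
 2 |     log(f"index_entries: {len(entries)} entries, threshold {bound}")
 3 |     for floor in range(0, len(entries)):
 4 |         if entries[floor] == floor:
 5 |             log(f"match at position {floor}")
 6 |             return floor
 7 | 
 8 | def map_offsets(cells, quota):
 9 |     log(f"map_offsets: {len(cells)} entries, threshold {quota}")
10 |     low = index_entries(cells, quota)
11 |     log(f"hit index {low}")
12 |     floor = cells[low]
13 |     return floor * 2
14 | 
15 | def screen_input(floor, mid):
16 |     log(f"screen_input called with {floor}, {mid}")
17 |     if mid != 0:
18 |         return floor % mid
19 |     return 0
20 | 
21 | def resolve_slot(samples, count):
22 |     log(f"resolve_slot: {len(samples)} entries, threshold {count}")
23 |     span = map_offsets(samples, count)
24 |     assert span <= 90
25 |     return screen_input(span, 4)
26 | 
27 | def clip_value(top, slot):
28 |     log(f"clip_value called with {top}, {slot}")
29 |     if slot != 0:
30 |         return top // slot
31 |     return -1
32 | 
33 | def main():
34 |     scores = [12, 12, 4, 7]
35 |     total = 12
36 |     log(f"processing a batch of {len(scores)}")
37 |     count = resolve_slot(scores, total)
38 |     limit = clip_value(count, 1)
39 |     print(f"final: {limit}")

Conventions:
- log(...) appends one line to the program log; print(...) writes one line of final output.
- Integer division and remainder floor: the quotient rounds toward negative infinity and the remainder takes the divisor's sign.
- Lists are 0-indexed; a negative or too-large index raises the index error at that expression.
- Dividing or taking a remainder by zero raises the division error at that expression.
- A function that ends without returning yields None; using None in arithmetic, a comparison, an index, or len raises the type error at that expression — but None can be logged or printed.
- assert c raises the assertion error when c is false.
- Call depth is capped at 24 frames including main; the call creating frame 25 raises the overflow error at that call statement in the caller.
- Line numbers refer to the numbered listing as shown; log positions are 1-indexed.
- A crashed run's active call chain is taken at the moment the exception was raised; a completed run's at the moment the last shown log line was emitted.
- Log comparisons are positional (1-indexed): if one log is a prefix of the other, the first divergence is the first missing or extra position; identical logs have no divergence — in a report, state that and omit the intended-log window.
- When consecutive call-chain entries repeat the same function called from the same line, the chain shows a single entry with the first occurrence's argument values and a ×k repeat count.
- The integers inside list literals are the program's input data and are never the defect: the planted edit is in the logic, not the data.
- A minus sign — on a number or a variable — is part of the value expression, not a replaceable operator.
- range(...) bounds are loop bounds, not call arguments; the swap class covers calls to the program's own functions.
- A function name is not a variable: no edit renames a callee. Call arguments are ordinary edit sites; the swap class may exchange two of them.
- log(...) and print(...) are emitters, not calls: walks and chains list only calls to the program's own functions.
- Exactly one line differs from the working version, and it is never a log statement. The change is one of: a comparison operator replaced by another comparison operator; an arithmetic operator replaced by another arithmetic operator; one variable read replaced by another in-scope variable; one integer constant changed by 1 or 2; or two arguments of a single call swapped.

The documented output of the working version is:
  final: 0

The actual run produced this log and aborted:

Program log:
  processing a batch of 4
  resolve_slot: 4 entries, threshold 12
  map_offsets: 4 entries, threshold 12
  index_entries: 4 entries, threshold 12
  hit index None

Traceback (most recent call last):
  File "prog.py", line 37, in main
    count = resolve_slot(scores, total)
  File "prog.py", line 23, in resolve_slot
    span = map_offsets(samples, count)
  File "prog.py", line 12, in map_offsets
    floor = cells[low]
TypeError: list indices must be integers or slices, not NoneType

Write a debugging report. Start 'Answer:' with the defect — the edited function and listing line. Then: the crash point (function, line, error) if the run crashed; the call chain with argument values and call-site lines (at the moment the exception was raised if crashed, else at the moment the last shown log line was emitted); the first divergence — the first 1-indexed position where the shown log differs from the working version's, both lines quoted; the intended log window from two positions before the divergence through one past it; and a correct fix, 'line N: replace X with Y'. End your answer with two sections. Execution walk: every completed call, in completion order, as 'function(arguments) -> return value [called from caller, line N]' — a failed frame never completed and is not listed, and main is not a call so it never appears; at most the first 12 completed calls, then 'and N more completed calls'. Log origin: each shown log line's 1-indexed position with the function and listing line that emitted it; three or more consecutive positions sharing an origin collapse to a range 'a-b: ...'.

Answer: the defect is in index_entries at line 4.
Core observation: Log line 5 is where behavior first shows: 'hit index None' appears instead of 'match at position 0'.
Crash: map_offsets, line 12, TypeError.
Call chain: main -> resolve_slot([12, 12, 4, 7], 12) (called at line 37) -> map_offsets([12, 12, 4, 7], 12) (called at line 23).
First divergence: position 5 — shown 'hit index None', intended 'match at position 0'.
Intended log window:
  3: map_offsets: 4 entries, threshold 12
  4: index_entries: 4 entries, threshold 12
  5: match at position 0
  6: hit index 0
Execution walk:
  index_entries([12, 12, 4, 7], 12) -> None  [called from map_offsets, line 10]
Origin of each log line:
  1: from main, line 36
  2: from resolve_slot, line 22
  3: from map_offsets, line 9
  4: from index_entries, line 2
  5: from map_offsets, line 11
A correct fix: line 4: replace `entries[floor] == floor` with `entries[floor] == bound`.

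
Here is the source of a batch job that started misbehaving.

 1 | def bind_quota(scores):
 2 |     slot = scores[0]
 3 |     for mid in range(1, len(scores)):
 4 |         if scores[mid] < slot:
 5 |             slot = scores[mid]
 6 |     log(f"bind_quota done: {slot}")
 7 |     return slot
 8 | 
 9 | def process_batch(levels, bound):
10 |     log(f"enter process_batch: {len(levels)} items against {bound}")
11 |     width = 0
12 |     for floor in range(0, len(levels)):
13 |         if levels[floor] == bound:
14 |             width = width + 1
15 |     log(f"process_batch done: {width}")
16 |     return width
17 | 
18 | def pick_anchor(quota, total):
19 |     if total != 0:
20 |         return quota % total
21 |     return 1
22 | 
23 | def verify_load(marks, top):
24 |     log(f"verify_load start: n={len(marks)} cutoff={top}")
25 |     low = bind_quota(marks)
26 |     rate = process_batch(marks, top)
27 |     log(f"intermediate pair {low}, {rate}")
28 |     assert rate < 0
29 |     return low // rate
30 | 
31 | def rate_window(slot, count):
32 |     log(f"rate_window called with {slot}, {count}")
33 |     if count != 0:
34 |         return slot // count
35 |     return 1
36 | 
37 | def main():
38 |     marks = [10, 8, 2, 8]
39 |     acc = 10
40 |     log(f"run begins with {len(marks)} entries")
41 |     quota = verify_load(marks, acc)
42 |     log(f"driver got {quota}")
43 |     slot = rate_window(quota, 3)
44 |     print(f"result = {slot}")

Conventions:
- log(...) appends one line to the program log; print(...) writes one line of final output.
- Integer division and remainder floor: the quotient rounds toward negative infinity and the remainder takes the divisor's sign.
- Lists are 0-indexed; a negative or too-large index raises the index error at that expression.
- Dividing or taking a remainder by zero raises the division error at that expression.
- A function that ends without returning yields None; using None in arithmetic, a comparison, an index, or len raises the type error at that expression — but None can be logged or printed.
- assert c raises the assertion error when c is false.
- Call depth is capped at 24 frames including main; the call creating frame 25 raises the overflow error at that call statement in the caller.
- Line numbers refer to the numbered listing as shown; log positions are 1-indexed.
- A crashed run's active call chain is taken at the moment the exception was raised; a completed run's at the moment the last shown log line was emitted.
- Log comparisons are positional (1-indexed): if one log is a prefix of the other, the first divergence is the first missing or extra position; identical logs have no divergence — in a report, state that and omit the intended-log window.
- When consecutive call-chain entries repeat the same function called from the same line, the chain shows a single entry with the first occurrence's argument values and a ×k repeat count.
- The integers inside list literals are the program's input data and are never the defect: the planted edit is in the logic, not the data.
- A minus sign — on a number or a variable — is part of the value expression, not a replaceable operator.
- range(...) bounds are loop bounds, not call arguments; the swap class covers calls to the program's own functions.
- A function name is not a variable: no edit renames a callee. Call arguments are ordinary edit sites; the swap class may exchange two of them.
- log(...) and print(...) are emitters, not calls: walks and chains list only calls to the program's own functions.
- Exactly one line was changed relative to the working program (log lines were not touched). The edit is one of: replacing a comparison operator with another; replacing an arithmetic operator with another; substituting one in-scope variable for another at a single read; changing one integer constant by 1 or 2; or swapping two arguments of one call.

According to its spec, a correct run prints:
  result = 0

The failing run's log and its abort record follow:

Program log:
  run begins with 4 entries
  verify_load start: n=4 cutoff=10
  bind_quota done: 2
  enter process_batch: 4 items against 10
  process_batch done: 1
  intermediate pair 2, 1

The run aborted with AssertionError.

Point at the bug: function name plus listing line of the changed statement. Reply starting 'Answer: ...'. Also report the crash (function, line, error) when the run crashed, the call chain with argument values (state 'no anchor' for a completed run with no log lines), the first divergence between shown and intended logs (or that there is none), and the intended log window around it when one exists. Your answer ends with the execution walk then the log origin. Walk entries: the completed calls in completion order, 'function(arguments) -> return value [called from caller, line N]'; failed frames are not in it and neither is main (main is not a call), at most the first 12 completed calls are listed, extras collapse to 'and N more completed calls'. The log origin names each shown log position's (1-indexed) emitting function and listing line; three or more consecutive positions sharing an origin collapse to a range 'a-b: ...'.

Answer: the defect is in verify_load at line 28.
The tell: The log ends early — 6 lines, where the working version next logs 'driver got 2'.
Crash: verify_load, line 28, AssertionError.
Call chain: main -> verify_load([10, 8, 2, 8], 10) (called at line 41).
First divergence: position 7 — the faulty run's log ends after 6 lines; the working version continues with 'driver got 2'.
Intended log window:
  5: process_batch done: 1
  6: intermediate pair 2, 1
  7: driver got 2
  8: rate_window called with 2, 3
Execution walk:
  bind_quota([10, 8, 2, 8]) -> 2  [called from verify_load, line 25]
  process_batch([10, 8, 2, 8], 10) -> 1  [called from verify_load, line 26]
Log origins:
  1: from main, line 40
  2: from verify_load, line 24
  3: from bind_quota, line 6
  4: from process_batch, line 10
  5: from process_batch, line 15
  6: from verify_load, line 27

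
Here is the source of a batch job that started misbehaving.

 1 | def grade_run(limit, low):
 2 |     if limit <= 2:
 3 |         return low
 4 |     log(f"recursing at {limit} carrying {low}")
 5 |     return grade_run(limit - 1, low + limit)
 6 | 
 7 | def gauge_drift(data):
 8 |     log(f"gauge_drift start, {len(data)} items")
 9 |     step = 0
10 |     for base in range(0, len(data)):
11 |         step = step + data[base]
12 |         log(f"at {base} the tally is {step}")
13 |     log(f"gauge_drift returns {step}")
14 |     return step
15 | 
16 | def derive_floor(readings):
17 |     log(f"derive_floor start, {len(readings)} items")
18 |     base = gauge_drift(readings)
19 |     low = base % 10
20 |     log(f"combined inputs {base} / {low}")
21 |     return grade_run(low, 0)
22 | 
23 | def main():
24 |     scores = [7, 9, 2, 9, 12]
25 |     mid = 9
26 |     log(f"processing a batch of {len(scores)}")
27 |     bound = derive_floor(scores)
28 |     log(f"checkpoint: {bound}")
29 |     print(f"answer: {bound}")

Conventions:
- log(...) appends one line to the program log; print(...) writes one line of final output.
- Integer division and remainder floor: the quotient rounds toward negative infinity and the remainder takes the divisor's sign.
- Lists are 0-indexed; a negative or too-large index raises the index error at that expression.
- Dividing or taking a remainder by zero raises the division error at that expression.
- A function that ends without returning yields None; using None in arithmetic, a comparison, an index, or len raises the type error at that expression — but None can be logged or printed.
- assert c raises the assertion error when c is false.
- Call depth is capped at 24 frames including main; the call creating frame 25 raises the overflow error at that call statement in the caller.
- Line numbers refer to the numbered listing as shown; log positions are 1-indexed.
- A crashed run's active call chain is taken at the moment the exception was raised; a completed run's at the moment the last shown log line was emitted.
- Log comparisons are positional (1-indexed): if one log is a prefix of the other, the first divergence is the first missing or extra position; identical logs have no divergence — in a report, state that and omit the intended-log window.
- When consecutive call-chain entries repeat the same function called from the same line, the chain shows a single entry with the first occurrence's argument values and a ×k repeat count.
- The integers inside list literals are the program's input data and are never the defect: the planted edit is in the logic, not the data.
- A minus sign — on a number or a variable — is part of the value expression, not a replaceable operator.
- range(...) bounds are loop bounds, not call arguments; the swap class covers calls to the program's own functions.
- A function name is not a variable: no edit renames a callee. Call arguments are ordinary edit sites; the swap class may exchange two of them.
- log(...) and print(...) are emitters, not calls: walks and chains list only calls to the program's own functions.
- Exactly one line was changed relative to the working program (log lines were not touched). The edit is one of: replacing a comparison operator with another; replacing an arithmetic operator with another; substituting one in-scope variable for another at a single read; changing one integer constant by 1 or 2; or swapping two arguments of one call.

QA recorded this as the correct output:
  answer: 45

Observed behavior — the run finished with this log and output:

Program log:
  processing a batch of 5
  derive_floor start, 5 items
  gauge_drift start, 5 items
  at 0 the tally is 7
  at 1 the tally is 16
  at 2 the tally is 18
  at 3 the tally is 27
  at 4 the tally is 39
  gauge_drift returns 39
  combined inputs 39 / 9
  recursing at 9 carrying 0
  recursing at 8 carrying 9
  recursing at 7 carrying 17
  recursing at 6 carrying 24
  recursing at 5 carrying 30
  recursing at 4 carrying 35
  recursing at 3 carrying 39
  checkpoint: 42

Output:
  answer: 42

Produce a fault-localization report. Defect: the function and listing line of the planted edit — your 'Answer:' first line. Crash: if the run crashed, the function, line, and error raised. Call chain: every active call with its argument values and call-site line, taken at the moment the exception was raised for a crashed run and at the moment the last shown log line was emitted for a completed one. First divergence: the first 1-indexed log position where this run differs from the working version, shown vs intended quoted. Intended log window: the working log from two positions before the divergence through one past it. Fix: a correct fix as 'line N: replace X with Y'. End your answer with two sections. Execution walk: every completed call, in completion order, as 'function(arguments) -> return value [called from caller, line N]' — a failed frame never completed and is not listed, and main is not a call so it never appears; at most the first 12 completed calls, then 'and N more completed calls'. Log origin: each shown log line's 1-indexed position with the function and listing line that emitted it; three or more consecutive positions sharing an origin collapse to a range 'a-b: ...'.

Answer: the defect is in grade_run at line 2.
The tell: Log line 18 is where behavior first shows: 'checkpoint: 42' appears instead of 'recursing at 2 carrying 42'.
Call chain: main.
First divergence: at position 18 the run shows 'checkpoint: 42' where the working version logs 'recursing at 2 carrying 42'.
Intended log window:
  16: recursing at 4 carrying 35
  17: recursing at 3 carrying 39
  18: recursing at 2 carrying 42
  19: recursing at 1 carrying 44
Execution walk:
  gauge_drift([7, 9, 2, 9, 12]) -> 39  [called from derive_floor, line 18]
  grade_run(2, 42) -> 42  [called from grade_run, line 5]
  grade_run(3, 39) -> 42  [called from grade_run, line 5]
  grade_run(4, 35) -> 42  [called from grade_run, line 5]
  grade_run(5, 30) -> 42  [called from grade_run, line 5]
  grade_run(6, 24) -> 42  [called from grade_run, line 5]
  grade_run(7, 17) -> 42  [called from grade_run, line 5]
  grade_run(8, 9) -> 42  [called from grade_run, line 5]
  grade_run(9, 0) -> 42  [called from derive_floor, line 21]
  derive_floor([7, 9, 2, 9, 12]) -> 42  [called from main, line 27]
Log origin:
  1: logged in main at line 26
  2: logged in derive_floor at line 17
  3: logged in gauge_drift at line 8
  4-8: logged in gauge_drift at line 12
  9: logged in gauge_drift at line 13
  10: logged in derive_floor at line 20
  11-17: logged in grade_run at line 4
  18: logged in main at line 28
A correct fix: line 2: replace `2` with `0`.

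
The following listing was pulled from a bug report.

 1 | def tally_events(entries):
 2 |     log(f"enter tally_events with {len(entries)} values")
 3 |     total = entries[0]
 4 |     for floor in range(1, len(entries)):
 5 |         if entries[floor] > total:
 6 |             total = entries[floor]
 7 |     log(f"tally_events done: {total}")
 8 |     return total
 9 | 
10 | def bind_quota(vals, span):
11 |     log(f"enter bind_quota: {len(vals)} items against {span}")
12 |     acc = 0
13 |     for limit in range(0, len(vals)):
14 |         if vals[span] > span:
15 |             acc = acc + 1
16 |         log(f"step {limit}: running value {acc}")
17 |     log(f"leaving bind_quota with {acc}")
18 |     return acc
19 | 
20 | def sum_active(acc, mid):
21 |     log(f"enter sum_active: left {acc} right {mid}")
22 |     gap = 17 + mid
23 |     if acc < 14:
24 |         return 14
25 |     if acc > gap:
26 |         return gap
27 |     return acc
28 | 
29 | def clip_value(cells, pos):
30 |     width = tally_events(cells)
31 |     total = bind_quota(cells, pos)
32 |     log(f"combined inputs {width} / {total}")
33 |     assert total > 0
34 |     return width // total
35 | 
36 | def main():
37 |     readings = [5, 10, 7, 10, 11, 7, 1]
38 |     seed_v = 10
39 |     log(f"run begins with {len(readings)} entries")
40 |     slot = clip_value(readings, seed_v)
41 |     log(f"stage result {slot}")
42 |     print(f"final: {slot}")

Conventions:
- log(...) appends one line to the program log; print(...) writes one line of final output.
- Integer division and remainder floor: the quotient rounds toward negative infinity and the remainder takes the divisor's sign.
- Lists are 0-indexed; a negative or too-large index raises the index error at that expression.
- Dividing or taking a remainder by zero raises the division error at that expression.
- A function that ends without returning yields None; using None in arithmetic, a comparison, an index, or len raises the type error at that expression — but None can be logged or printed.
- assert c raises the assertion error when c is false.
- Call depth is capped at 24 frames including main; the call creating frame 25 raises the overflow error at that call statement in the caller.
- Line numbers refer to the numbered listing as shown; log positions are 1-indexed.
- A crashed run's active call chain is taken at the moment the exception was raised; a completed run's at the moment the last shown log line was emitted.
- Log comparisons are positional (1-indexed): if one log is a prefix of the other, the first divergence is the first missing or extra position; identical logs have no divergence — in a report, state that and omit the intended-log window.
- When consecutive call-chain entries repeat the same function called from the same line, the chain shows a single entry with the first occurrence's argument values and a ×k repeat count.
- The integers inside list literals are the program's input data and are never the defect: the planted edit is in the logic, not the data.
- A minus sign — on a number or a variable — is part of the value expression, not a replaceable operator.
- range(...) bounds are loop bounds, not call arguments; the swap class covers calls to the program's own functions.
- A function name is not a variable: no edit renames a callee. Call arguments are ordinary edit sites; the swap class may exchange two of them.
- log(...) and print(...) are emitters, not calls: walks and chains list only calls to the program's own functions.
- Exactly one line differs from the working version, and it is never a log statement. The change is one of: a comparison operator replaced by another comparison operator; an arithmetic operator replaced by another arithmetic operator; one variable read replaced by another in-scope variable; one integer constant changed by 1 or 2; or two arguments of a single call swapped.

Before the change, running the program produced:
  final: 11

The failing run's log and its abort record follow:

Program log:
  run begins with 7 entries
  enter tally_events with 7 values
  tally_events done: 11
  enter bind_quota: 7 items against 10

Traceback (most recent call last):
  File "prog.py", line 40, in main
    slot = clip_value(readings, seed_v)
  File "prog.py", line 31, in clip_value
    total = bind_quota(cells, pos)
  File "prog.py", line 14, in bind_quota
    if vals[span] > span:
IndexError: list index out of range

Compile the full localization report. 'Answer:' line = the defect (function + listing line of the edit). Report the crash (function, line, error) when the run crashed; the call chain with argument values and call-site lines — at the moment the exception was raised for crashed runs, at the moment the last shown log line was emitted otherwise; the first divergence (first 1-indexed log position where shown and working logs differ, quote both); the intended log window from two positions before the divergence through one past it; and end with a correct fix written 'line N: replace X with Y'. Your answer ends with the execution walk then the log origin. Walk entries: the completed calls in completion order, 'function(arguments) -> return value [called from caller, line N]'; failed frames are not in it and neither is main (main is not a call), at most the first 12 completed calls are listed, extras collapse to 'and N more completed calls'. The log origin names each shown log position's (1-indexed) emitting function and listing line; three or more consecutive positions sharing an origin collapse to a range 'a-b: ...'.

Answer: the defect is in bind_quota at line 14.
The tell: The log ends early — 4 lines, where the working version next logs 'step 0: running value 0'.
Crash: bind_quota, line 14, IndexError.
Call chain: main -> clip_value([5, 10, 7, 10, 11, 7, 1], 10) (called at line 40) -> bind_quota([5, 10, 7, 10, 11, 7, 1], 10) (called at line 31).
First divergence: position 5 — the faulty run's log ends after 4 lines; the working version continues with 'step 0: running value 0'.
Intended log window:
  3: tally_events done: 11
  4: enter bind_quota: 7 items against 10
  5: step 0: running value 0
  6: step 1: running value 0
Execution walk:
  tally_events([5, 10, 7, 10, 11, 7, 1]) -> 11  [called from clip_value, line 30]
Log origin:
  1: logged in main at line 39
  2: logged in tally_events at line 2
  3: logged in tally_events at line 7
  4: logged in bind_quota at line 11
A correct fix: line 14: replace `vals[span]` with `vals[limit]`.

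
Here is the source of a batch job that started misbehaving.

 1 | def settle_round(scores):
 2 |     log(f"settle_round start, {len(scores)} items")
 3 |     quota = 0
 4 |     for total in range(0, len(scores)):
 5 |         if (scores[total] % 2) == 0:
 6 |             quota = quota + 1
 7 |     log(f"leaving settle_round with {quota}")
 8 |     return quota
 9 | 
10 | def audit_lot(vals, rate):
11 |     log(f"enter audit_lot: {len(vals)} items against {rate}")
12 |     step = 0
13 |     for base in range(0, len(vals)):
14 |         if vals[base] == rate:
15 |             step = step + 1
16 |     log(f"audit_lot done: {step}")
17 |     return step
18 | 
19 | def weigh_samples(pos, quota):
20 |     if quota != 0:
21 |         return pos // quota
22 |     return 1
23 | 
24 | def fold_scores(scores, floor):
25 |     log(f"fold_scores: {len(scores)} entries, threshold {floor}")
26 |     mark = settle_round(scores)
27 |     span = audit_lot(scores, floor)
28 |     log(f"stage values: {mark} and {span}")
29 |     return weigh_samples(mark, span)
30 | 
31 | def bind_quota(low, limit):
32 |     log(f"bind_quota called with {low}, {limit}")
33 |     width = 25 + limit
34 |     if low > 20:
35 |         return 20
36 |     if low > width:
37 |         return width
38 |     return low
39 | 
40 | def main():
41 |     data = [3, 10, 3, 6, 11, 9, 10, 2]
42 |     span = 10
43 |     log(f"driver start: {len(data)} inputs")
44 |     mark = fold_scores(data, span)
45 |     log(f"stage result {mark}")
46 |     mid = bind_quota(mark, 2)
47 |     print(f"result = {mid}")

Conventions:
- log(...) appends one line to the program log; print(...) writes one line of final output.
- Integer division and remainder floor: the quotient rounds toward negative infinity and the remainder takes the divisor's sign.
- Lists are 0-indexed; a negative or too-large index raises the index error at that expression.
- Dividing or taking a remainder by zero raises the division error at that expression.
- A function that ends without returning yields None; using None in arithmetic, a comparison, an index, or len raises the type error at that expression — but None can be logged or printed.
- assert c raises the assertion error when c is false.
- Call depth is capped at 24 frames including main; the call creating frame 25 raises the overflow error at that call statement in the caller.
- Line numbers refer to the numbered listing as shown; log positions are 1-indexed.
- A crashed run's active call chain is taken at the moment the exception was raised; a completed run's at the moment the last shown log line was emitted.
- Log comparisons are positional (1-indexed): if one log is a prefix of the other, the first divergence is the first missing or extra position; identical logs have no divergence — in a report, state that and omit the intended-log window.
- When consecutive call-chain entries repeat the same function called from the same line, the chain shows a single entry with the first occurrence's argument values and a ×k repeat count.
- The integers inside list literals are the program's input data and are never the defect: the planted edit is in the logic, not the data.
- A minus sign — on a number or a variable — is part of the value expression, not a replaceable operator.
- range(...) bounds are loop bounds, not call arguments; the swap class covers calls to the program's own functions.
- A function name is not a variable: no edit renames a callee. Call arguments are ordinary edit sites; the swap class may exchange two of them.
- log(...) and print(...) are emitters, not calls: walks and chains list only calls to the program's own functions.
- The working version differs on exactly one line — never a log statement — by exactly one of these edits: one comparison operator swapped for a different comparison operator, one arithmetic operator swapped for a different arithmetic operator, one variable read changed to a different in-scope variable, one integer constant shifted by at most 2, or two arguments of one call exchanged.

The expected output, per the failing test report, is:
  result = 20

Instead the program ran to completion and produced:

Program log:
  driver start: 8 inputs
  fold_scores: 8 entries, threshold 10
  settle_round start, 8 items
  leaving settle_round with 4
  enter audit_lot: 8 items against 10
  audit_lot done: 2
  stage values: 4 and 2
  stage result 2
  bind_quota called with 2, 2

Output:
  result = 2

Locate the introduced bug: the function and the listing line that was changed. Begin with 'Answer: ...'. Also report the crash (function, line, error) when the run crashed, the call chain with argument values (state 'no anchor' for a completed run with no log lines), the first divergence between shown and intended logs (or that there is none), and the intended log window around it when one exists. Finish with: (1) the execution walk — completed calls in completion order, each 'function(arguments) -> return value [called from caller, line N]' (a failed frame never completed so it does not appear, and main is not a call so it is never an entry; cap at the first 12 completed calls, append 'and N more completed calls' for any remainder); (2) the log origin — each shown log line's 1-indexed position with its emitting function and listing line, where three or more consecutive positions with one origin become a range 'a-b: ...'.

Answer: the defect is in bind_quota at line 34.
The tell: Nothing in the log betrays the bug — only the output does.
Call chain: main -> bind_quota(2, 2) (called at line 46).
First divergence: there is none — every log position agrees.
Execution walk:
  settle_round([3, 10, 3, 6, 11, 9, 10, 2]) -> 4  [called from fold_scores, line 26]
  audit_lot([3, 10, 3, 6, 11, 9, 10, 2], 10) -> 2  [called from fold_scores, line 27]
  weigh_samples(4, 2) -> 2  [called from fold_scores, line 29]
  fold_scores([3, 10, 3, 6, 11, 9, 10, 2], 10) -> 2  [called from main, line 44]
  bind_quota(2, 2) -> 2  [called from main, line 46]
Origin of each log line:
  1: from main, line 43
  2: from fold_scores, line 25
  3: from settle_round, line 2
  4: from settle_round, line 7
  5: from audit_lot, line 11
  6: from audit_lot, line 16
  7: from fold_scores, line 28
  8: from main, line 45
  9: from bind_quota, line 32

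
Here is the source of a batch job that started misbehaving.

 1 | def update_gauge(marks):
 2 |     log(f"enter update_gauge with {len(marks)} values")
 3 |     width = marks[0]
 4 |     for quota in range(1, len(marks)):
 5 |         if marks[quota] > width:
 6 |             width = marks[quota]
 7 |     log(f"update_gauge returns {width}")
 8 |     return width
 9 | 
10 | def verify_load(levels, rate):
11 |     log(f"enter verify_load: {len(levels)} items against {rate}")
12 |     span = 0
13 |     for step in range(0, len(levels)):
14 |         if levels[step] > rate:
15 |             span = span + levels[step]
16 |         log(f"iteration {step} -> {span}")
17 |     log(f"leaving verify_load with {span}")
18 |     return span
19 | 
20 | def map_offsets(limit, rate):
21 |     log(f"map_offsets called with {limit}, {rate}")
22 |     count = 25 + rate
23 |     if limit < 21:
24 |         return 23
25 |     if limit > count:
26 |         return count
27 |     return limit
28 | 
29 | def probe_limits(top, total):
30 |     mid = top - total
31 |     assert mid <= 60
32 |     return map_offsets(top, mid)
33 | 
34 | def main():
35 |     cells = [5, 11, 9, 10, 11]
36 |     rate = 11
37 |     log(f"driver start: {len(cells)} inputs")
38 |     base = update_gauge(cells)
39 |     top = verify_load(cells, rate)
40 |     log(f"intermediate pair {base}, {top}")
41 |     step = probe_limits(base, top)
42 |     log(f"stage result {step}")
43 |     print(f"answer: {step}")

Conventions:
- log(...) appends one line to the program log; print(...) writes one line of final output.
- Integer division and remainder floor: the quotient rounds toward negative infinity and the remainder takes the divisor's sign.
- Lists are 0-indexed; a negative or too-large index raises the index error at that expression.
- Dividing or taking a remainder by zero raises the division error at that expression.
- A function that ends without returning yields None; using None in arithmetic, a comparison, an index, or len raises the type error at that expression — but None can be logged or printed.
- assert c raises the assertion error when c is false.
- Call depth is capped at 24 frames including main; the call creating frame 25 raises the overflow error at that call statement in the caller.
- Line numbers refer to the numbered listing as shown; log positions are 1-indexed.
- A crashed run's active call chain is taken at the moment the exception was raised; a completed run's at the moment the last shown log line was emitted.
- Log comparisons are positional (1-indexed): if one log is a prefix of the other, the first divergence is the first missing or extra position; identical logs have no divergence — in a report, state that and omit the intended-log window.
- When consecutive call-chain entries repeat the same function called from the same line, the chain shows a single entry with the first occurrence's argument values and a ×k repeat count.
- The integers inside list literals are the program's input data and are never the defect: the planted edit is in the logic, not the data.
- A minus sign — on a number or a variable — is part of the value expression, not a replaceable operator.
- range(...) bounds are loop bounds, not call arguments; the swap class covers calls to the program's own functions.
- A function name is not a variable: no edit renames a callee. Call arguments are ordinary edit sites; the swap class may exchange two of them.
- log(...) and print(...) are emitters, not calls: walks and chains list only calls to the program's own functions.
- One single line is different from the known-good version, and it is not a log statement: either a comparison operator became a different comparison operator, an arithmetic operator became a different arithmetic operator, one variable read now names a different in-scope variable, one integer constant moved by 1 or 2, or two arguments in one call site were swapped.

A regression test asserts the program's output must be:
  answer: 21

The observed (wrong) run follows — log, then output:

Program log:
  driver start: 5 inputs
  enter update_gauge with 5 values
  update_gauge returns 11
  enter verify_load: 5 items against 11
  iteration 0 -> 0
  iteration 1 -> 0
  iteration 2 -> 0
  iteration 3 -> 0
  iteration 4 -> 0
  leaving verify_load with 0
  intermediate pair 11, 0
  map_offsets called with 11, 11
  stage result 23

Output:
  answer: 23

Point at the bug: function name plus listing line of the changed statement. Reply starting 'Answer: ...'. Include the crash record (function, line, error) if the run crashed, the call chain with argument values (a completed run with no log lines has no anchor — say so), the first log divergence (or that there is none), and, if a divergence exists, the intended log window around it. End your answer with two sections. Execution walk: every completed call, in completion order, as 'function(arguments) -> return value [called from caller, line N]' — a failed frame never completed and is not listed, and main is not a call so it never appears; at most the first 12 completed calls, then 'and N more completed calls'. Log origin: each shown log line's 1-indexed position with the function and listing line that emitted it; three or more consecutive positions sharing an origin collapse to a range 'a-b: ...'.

Answer: the defect is in map_offsets at line 24.
Core observation: Log line 13 is where behavior first shows: 'stage result 23' appears instead of 'stage result 21'.
Call chain: main.
First divergence: position 13 — the shown line 'stage result 23' should read 'stage result 21'.
Intended log window:
  11: intermediate pair 11, 0
  12: map_offsets called with 11, 11
  13: stage result 21
Execution walk:
  update_gauge([5, 11, 9, 10, 11]) -> 11  [called from main, line 38]
  verify_load([5, 11, 9, 10, 11], 11) -> 0  [called from main, line 39]
  map_offsets(11, 11) -> 23  [called from probe_limits, line 32]
  probe_limits(11, 0) -> 23  [called from main, line 41]
Log line origins:
  1: from main, line 37
  2: from update_gauge, line 2
  3: from update_gauge, line 7
  4: from verify_load, line 11
  5-9: from verify_load, line 16
  10: from verify_load, line 17
  11: from main, line 40
  12: from map_offsets, line 21
  13: from main, line 42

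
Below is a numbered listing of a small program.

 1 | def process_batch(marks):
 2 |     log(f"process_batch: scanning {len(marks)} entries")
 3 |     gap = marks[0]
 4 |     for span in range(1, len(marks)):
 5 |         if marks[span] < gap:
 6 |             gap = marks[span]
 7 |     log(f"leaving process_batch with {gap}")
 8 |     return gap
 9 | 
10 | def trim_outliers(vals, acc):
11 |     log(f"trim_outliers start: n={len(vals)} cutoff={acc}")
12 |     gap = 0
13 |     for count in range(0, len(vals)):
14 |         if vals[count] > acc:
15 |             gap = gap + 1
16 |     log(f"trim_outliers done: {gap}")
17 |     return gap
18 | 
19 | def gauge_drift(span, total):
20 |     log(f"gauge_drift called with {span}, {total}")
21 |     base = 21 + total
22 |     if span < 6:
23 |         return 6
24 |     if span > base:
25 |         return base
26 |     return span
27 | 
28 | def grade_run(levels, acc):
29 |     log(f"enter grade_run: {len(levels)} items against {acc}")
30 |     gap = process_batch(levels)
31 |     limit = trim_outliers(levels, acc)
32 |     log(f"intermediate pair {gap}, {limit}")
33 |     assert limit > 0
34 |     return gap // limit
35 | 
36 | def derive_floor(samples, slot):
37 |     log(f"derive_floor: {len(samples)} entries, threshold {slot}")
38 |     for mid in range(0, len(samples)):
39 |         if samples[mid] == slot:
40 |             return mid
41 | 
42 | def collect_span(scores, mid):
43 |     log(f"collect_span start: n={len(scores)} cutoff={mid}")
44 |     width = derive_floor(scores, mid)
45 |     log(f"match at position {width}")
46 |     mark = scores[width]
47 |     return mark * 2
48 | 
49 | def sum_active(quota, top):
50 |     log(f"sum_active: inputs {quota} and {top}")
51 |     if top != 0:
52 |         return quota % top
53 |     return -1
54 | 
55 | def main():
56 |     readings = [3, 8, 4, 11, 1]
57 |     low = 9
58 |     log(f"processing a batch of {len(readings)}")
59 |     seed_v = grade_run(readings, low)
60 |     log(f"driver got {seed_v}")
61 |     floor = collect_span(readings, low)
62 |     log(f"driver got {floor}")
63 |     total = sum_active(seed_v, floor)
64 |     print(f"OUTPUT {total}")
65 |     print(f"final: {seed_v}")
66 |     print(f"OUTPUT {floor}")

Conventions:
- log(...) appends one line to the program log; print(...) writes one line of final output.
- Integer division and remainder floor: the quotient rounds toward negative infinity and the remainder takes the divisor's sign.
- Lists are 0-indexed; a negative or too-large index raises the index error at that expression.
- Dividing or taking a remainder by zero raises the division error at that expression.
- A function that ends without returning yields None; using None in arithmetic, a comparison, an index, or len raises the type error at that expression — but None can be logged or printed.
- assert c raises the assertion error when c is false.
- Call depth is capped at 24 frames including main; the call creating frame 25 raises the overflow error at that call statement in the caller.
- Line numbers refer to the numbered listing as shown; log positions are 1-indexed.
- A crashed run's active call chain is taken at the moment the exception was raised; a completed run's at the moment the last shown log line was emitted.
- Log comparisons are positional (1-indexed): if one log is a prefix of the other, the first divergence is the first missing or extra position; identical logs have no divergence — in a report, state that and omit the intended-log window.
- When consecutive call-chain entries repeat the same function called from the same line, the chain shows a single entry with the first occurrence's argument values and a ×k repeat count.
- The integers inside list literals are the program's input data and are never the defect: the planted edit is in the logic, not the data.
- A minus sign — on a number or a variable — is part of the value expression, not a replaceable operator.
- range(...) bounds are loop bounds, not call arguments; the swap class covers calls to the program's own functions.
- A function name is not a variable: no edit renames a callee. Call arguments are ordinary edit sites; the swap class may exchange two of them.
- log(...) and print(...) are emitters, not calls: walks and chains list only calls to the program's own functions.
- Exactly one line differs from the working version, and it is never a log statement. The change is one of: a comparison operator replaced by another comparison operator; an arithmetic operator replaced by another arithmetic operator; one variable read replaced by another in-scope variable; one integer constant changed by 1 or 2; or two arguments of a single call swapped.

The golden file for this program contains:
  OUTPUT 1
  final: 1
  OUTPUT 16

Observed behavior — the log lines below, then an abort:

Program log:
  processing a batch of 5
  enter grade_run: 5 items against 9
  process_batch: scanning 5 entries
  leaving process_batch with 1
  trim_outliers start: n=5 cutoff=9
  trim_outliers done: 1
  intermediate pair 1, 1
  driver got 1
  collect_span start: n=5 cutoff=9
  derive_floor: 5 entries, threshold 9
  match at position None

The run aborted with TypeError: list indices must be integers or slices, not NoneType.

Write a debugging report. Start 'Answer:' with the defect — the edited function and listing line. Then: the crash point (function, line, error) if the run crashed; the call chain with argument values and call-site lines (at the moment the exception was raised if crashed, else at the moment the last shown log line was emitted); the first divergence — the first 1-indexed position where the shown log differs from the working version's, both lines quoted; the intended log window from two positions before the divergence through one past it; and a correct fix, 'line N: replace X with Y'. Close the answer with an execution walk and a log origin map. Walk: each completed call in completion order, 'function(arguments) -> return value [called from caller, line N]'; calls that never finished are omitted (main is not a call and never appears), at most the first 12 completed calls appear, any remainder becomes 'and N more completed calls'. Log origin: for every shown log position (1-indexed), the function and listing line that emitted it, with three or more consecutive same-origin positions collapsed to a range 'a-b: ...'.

Answer: the defect is in main at line 57.
Core observation: Log line 2 is where behavior first shows: 'enter grade_run: 5 items against 9' appears instead of 'enter grade_run: 5 items against 8'.
Crash: collect_span, line 46, TypeError.
Call chain: main -> collect_span([3, 8, 4, 11, 1], 9) (called at line 61).
First divergence: position 2; shown 'enter grade_run: 5 items against 9' vs intended 'enter grade_run: 5 items against 8'.
Intended log window:
  1: processing a batch of 5
  2: enter grade_run: 5 items against 8
  3: process_batch: scanning 5 entries
Execution walk:
  process_batch([3, 8, 4, 11, 1]) -> 1  [called from grade_run, line 30]
  trim_outliers([3, 8, 4, 11, 1], 9) -> 1  [called from grade_run, line 31]
  grade_run([3, 8, 4, 11, 1], 9) -> 1  [called from main, line 59]
  derive_floor([3, 8, 4, 11, 1], 9) -> None  [called from collect_span, line 44]
Log origins:
  1: logged in main at line 58
  2: logged in grade_run at line 29
  3: logged in process_batch at line 2
  4: logged in process_batch at line 7
  5: logged in trim_outliers at line 11
  6: logged in trim_outliers at line 16
  7: logged in grade_run at line 32
  8: logged in main at line 60
  9: logged in collect_span at line 43
  10: logged in derive_floor at line 37
  11: logged in collect_span at line 45
A correct fix: line 57: replace `9` with `8`.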